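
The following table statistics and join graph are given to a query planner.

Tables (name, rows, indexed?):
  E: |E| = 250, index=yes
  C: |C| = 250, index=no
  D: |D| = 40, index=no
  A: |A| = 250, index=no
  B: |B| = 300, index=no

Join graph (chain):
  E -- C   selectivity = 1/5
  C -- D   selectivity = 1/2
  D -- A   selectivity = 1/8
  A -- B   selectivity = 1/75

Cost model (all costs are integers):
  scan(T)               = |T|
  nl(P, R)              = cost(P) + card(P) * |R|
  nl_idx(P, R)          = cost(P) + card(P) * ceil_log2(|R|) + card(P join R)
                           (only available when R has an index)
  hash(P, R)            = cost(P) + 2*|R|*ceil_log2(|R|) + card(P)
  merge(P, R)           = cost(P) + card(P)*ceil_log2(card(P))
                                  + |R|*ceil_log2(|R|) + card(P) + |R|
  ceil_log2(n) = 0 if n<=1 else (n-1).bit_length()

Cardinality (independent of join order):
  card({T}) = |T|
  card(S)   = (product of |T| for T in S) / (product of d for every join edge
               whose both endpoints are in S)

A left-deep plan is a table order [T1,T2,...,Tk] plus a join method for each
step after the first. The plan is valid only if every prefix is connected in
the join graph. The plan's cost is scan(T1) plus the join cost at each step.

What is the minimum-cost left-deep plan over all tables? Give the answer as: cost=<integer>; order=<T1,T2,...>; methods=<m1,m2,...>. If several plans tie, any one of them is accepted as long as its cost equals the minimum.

cost=644080; order=B,A,D,C,E; methods=hash,hash,hash,hash

Selinger DP (subsets sized 1..n):
  {E}: scan cost=250, card=250
  {C}: scan cost=250, card=250
  {D}: scan cost=40, card=40
  {A}: scan cost=250, card=250
  {B}: scan cost=300, card=300
  {CE}: card=12500; try (E,hash)→4500, (C,hash)→4500, (E,merge)→4750, (C,merge)→4750, (E,nl_idx)→14750, (E,nl)→62750 …(+1); best=4500 via (E,hash)
  {CD}: card=5000; try (D,hash)→980, (C,merge)→2570, (D,merge)→2780, (C,hash)→4080, (C,nl)→10040, (D,nl)→10250; best=980 via (D,hash)
  {AD}: card=1250; try (D,hash)→980, (A,merge)→2570, (D,merge)→2780, (A,hash)→4080, (A,nl)→10040, (D,nl)→10250; best=980 via (D,hash)
  {AB}: card=1000; try (A,hash)→4600, (B,merge)→5500, (A,merge)→5550, (B,hash)→5900, (B,nl)→75250, (A,nl)→75300; best=4600 via (A,hash)
  {CDE}: card=250000; try (E,hash)→9980, (D,hash)→17480, (E,merge)→73230, (D,merge)→192280, (E,nl_idx)→290980, (D,nl)→504500 …(+1); best=9980 via (E,hash)
  {ACD}: card=156250; try (C,hash)→6230, (A,hash)→9980, (C,merge)→18230, (A,merge)→73230, (C,nl)→313480, (A,nl)→1250980; best=6230 via (C,hash)
  {ABD}: card=5000; try (D,hash)→6080, (B,hash)→7630, (D,merge)→15880, (B,merge)→18980, (D,nl)→44600, (B,nl)→375980; best=6080 via (D,hash)
  {ACDE}: card=7812500; try (E,hash)→166480, (A,hash)→263980, (E,merge)→2977230, (A,merge)→4762230, (E,nl_idx)→9068730, (E,nl)→39068730 …(+1); best=166480 via (E,hash)
  {ABCD}: card=625000; try (C,hash)→15080, (C,merge)→78330, (B,hash)→167880, (C,nl)→1256080, (B,merge)→2977980, (B,nl)→46881230; best=15080 via (C,hash)
  {ABCDE}: card=31250000; try (E,hash)→644080, (B,hash)→7984380, (E,merge)→13142330, (E,nl_idx)→36265080, (E,nl)→156265080, (B,merge)→187669480 …(+1); best=644080 via (E,hash)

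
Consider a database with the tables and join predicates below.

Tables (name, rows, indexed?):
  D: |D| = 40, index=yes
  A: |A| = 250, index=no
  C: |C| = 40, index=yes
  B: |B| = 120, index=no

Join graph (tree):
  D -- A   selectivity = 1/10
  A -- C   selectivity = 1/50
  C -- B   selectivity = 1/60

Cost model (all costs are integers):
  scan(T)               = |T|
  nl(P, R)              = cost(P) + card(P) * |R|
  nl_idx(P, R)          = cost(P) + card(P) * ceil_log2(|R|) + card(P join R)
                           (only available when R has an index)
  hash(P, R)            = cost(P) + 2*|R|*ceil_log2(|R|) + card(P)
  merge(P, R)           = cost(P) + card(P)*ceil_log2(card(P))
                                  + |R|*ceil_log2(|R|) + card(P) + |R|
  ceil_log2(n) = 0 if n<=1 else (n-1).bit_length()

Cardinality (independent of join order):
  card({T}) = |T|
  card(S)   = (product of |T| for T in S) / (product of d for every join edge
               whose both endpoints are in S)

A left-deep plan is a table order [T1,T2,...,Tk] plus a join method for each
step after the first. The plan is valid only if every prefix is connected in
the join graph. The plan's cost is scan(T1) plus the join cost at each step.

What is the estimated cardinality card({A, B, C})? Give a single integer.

Tables in S: A(250), B(120), C(40)
Edges inside S: A-C(d=50), C-B(d=60)
numerator = 250 * 120 * 40 = 1200000
denominator = 50 * 60 = 3000
card(S) = 1200000 / 3000 = 400

400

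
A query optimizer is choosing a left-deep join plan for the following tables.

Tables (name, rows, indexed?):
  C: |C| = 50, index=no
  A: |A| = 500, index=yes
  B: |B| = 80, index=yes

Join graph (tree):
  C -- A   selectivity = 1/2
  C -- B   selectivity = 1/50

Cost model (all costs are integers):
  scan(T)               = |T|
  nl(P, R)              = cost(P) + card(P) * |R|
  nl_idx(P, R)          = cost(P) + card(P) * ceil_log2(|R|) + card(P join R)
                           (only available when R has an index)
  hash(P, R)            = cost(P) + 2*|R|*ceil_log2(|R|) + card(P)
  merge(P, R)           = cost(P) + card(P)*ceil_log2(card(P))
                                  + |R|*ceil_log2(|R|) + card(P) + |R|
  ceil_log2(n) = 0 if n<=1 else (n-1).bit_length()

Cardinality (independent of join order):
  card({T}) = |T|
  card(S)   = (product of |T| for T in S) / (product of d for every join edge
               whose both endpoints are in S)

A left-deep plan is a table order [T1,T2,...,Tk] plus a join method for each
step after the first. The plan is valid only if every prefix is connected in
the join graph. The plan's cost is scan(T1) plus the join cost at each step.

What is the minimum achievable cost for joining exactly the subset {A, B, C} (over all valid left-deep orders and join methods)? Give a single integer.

Selinger DP over subsets of {A,B,C}:
  {C}: scan cost=50, card=50
  {A}: scan cost=500, card=500
  {B}: scan cost=80, card=80
  {AC}: card=12500; try (C,hash)→1600, (A,merge)→5400, (C,merge)→5850, (A,hash)→9100, (A,nl_idx)→13000, (A,nl)→25050 …(+1); best=1600 via (C,hash)
  {BC}: card=80; try (B,nl_idx)→480, (C,hash)→760, (B,merge)→1040, (C,merge)→1070, (B,hash)→1220, (B,nl)→4050 …(+1); best=480 via (B,nl_idx)
  {ABC}: card=20000; try (A,merge)→6120, (A,hash)→9560, (B,hash)→15220, (A,nl_idx)→21200, (A,nl)→40480, (B,nl_idx)→109100 …(+2); best=6120 via (A,merge)

6120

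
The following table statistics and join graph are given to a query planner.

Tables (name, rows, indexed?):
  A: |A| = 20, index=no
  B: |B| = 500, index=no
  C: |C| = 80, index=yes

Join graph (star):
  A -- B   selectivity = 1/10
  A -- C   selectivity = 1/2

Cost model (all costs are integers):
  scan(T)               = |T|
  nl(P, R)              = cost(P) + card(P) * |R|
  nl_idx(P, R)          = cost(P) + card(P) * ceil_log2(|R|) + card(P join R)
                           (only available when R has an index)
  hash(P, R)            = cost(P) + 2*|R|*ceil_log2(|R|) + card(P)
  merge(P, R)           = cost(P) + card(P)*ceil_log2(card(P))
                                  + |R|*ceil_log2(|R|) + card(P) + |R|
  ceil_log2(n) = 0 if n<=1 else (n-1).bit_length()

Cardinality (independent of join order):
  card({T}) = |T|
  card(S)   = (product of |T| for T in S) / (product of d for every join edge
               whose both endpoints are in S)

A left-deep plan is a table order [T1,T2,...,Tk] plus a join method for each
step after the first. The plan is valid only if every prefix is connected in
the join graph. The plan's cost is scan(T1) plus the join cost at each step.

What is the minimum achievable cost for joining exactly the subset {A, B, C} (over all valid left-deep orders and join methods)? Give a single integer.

3320

Selinger DP over subsets of {A,B,C}:
  {A}: scan cost=20, card=20
  {B}: scan cost=500, card=500
  {C}: scan cost=80, card=80
  {AB}: card=1000; try (A,hash)→1200, (B,merge)→5140, (A,merge)→5620, (B,hash)→9040, (B,nl)→10020, (A,nl)→10500; best=1200 via (A,hash)
  {AC}: card=800; try (A,hash)→360, (C,merge)→780, (A,merge)→840, (C,nl_idx)→960, (C,hash)→1160, (C,nl)→1620 …(+1); best=360 via (A,hash)
  {ABC}: card=40000; try (C,hash)→3320, (B,hash)→10160, (C,merge)→12840, (B,merge)→14160, (C,nl_idx)→48200, (C,nl)→81200 …(+1); best=3320 via (C,hash)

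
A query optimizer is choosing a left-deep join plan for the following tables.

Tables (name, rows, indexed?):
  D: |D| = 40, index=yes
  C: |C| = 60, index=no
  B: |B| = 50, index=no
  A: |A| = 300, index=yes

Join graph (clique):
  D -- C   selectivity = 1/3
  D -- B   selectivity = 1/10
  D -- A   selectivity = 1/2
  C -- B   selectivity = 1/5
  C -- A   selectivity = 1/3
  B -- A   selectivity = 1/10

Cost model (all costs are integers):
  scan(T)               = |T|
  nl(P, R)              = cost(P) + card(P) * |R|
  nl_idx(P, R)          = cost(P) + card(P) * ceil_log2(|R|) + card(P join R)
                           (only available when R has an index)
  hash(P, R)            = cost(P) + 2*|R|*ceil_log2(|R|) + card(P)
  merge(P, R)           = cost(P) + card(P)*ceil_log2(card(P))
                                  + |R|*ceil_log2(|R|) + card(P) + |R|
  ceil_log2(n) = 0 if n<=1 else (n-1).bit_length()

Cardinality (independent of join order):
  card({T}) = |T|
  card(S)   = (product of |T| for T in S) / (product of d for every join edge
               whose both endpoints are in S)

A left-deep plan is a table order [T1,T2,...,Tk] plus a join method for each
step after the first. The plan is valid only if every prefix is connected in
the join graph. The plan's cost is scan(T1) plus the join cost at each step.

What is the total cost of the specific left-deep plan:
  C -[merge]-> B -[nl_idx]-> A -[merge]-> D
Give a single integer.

96510

step 1: scan C: cost=60, card=60
step 2: join B via merge
    card(P join B) = 60*50/(5) = 600
    cost = 60 + 60*6 + 50*6 + 60 + 50 = 830
step 3: join A via nl_idx
    card(P join A) = 600*300/(3*10) = 6000
    cost = 830 + 600*9 + 6000 = 12230
step 4: join D via merge
    card(P join D) = 6000*40/(3*10*2) = 4000
    cost = 12230 + 6000*13 + 40*6 + 6000 + 40 = 96510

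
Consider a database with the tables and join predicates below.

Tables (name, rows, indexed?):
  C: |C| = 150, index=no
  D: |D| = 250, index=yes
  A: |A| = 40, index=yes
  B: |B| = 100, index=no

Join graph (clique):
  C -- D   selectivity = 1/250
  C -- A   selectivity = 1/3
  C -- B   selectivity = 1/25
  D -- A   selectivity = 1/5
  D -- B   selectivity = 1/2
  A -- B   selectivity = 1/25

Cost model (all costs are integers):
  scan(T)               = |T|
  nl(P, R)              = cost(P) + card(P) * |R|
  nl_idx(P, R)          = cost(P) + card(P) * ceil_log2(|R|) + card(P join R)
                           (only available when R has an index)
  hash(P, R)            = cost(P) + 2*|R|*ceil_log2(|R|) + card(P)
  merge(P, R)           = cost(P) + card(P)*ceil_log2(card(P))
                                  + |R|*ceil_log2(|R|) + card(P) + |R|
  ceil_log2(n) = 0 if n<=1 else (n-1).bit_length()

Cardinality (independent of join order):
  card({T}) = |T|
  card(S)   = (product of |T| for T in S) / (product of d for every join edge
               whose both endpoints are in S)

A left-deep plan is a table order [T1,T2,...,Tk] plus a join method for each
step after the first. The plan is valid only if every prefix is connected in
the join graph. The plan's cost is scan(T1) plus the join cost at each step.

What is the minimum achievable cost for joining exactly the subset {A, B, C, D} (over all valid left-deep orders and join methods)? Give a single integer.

3830

Selinger DP over subsets of {A,B,C,D}:
  {C}: scan cost=150, card=150
  {D}: scan cost=250, card=250
  {A}: scan cost=40, card=40
  {B}: scan cost=100, card=100
  {CD}: card=150; try (D,nl_idx)→1500, (C,hash)→2900, (D,merge)→3750, (C,merge)→3850, (D,hash)→4300, (D,nl)→37650 …(+1); best=1500 via (D,nl_idx)
  {AC}: card=2000; try (A,hash)→780, (C,merge)→1670, (A,merge)→1780, (C,hash)→2480, (A,nl_idx)→3050, (C,nl)→6040 …(+1); best=780 via (A,hash)
  {BC}: card=600; try (B,hash)→1700, (C,merge)→2250, (B,merge)→2300, (C,hash)→2600, (C,nl)→15100, (B,nl)→15150; best=1700 via (B,hash)
  {AD}: card=2000; try (A,hash)→980, (D,nl_idx)→2360, (D,merge)→2570, (A,merge)→2780, (A,nl_idx)→3750, (D,hash)→4080 …(+2); best=980 via (A,hash)
  {BD}: card=12500; try (B,hash)→1900, (D,merge)→3150, (B,merge)→3300, (D,hash)→4200, (D,nl_idx)→13400, (D,nl)→25100 …(+1); best=1900 via (B,hash)
  {AB}: card=160; try (A,hash)→680, (A,nl_idx)→860, (B,merge)→1120, (A,merge)→1180, (B,hash)→1480, (B,nl)→4040 …(+1); best=680 via (A,hash)
  {ACD}: card=400; try (A,hash)→2130, (A,nl_idx)→2800, (A,merge)→3130, (C,hash)→5380, (D,hash)→6780, (A,nl)→7500 …(+5); best=2130 via (A,hash)
  {BCD}: card=300; try (B,hash)→3050, (B,merge)→3650, (D,hash)→6300, (D,nl_idx)→6800, (D,merge)→10550, (B,nl)→16500 …(+4); best=3050 via (B,hash)
  {ABC}: card=320; try (A,hash)→2780, (C,hash)→3240, (C,merge)→3470, (B,hash)→4180, (A,nl_idx)→5620, (A,merge)→8580 …(+4); best=2780 via (A,hash)
  {ABD}: card=4000; try (D,merge)→4370, (B,hash)→4380, (D,hash)→4840, (D,nl_idx)→5960, (A,hash)→14880, (B,merge)→25780 …(+5); best=4370 via (D,merge)
  {ABCD}: card=32; try (A,hash)→3830, (B,hash)→3930, (A,nl_idx)→4882, (D,nl_idx)→5372, (A,merge)→6330, (B,merge)→6930 …(+8); best=3830 via (A,hash)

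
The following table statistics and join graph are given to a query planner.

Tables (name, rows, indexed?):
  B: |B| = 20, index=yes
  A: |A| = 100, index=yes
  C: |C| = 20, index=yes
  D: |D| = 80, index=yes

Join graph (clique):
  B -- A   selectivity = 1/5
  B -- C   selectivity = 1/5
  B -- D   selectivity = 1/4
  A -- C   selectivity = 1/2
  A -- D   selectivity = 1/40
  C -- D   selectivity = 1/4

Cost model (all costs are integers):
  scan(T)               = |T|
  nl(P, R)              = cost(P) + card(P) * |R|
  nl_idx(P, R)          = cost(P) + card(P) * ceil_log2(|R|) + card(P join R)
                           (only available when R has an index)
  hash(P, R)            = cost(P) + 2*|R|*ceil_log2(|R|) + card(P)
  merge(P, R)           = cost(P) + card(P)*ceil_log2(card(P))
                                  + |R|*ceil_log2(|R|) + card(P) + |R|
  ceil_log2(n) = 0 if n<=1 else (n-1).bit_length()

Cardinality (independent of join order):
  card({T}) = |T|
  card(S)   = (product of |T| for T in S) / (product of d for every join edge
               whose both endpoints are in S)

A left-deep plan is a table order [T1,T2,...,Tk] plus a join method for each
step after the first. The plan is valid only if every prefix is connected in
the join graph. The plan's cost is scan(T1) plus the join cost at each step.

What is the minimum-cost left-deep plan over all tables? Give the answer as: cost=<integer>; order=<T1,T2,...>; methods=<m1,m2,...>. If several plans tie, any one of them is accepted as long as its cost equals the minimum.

cost=1640; order=D,A,B,C; methods=nl_idx,hash,hash

Selinger DP (subsets sized 1..n):
  {B}: scan cost=20, card=20
  {A}: scan cost=100, card=100
  {C}: scan cost=20, card=20
  {D}: scan cost=80, card=80
  {AB}: card=400; try (B,hash)→400, (A,nl_idx)→560, (A,merge)→940, (B,nl_idx)→1000, (B,merge)→1020, (A,hash)→1440 …(+2); best=400 via (B,hash)
  {BC}: card=80; try (C,nl_idx)→200, (B,nl_idx)→200, (C,hash)→240, (B,hash)→240, (C,merge)→260, (B,merge)→260 …(+2); best=200 via (C,nl_idx)
  {BD}: card=400; try (B,hash)→360, (D,nl_idx)→560, (D,merge)→780, (B,merge)→840, (B,nl_idx)→880, (D,hash)→1160 …(+2); best=360 via (B,hash)
  {AC}: card=1000; try (C,hash)→400, (A,merge)→940, (C,merge)→1020, (A,nl_idx)→1160, (A,hash)→1440, (C,nl_idx)→1600 …(+2); best=400 via (C,hash)
  {AD}: card=200; try (A,nl_idx)→840, (D,nl_idx)→1000, (D,hash)→1320, (A,merge)→1520, (D,merge)→1540, (A,hash)→1560 …(+2); best=840 via (A,nl_idx)
  {CD}: card=400; try (C,hash)→360, (D,nl_idx)→560, (D,merge)→780, (C,merge)→840, (C,nl_idx)→880, (D,hash)→1160 …(+2); best=360 via (C,hash)
  {ABC}: card=800; try (C,hash)→1000, (A,nl_idx)→1560, (B,hash)→1600, (A,merge)→1640, (A,hash)→1680, (C,nl_idx)→3200 …(+6); best=1000 via (C,hash)
  {ABD}: card=200; try (B,hash)→1240, (D,hash)→1920, (B,nl_idx)→2040, (A,hash)→2160, (B,merge)→2760, (A,nl_idx)→3360 …(+6); best=1240 via (B,hash)
  {BCD}: card=400; try (C,hash)→960, (B,hash)→960, (D,nl_idx)→1160, (D,hash)→1400, (D,merge)→1480, (C,nl_idx)→2760 …(+6); best=960 via (C,hash)
  {ACD}: card=500; try (C,hash)→1240, (A,hash)→2160, (C,nl_idx)→2340, (D,hash)→2520, (C,merge)→2760, (A,nl_idx)→3660 …(+6); best=1240 via (C,hash)
  {ABCD}: card=100; try (C,hash)→1640, (B,hash)→1940, (C,nl_idx)→2340, (A,hash)→2760, (D,hash)→2920, (C,merge)→3160 …(+10); best=1640 via (C,hash)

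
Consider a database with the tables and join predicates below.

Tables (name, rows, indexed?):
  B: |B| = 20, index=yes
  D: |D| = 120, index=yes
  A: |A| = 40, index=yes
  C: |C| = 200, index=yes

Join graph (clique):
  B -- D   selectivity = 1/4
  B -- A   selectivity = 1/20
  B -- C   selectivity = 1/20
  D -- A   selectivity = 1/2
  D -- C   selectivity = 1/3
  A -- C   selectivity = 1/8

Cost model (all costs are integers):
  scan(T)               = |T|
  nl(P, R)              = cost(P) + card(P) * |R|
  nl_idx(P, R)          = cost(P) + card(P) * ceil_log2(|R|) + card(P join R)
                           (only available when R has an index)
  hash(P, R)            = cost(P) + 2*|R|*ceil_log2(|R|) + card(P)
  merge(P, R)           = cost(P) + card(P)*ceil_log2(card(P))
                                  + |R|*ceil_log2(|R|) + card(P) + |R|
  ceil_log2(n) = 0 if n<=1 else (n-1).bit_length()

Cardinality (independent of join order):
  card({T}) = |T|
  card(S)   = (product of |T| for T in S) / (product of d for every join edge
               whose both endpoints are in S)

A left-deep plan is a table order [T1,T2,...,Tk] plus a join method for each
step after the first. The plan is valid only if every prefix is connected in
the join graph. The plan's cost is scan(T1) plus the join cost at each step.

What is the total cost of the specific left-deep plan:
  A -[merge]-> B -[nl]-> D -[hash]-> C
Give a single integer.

9040

step 1: scan A: cost=40, card=40
step 2: join B via merge
    card(P join B) = 40*20/(20) = 40
    cost = 40 + 40*6 + 20*5 + 40 + 20 = 440
step 3: join D via nl
    card(P join D) = 40*120/(4*2) = 600
    cost = 440 + 40*120 = 5240
step 4: join C via hash
    card(P join C) = 600*200/(20*3*8) = 250
    cost = 5240 + 2*200*8 + 600 = 9040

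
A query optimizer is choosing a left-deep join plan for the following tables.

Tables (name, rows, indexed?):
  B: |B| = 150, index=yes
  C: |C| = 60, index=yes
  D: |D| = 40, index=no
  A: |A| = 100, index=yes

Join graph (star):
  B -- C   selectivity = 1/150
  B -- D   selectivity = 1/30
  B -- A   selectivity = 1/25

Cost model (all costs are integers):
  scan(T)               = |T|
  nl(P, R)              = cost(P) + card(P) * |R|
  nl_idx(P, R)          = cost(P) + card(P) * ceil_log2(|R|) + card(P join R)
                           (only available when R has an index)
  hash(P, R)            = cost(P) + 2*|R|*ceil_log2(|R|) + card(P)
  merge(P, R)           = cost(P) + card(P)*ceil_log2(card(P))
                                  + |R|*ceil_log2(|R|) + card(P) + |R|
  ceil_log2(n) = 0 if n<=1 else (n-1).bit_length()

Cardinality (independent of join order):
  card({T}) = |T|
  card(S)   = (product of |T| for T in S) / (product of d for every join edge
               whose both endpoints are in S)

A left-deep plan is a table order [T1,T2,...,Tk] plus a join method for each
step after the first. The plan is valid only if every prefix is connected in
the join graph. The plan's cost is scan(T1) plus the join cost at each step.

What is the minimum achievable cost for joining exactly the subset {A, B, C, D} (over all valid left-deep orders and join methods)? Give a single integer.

Selinger DP over subsets of {A,B,C,D}:
  {B}: scan cost=150, card=150
  {C}: scan cost=60, card=60
  {D}: scan cost=40, card=40
  {A}: scan cost=100, card=100
  {BC}: card=60; try (B,nl_idx)→600, (C,hash)→1020, (C,nl_idx)→1110, (B,merge)→1830, (C,merge)→1920, (B,hash)→2520 …(+2); best=600 via (B,nl_idx)
  {BD}: card=200; try (B,nl_idx)→560, (D,hash)→780, (B,merge)→1670, (D,merge)→1780, (B,hash)→2480, (B,nl)→6040 …(+1); best=560 via (B,nl_idx)
  {AB}: card=600; try (B,nl_idx)→1500, (A,hash)→1700, (A,nl_idx)→1800, (B,merge)→2250, (A,merge)→2300, (B,hash)→2600 …(+2); best=1500 via (B,nl_idx)
  {BCD}: card=80; try (D,hash)→1140, (D,merge)→1300, (C,hash)→1480, (C,nl_idx)→1840, (C,merge)→2780, (D,nl)→3000 …(+1); best=1140 via (D,hash)
  {ABC}: card=240; try (A,nl_idx)→1260, (A,merge)→1820, (A,hash)→2060, (C,hash)→2820, (C,nl_idx)→5340, (A,nl)→6600 …(+2); best=1260 via (A,nl_idx)
  {ABD}: card=800; try (A,hash)→2160, (D,hash)→2580, (A,nl_idx)→2760, (A,merge)→3160, (D,merge)→8380, (A,nl)→20560 …(+1); best=2160 via (A,hash)
  {ABCD}: card=320; try (D,hash)→1980, (A,nl_idx)→2020, (A,merge)→2580, (A,hash)→2620, (C,hash)→3680, (D,merge)→3700 …(+5); best=1980 via (D,hash)

1980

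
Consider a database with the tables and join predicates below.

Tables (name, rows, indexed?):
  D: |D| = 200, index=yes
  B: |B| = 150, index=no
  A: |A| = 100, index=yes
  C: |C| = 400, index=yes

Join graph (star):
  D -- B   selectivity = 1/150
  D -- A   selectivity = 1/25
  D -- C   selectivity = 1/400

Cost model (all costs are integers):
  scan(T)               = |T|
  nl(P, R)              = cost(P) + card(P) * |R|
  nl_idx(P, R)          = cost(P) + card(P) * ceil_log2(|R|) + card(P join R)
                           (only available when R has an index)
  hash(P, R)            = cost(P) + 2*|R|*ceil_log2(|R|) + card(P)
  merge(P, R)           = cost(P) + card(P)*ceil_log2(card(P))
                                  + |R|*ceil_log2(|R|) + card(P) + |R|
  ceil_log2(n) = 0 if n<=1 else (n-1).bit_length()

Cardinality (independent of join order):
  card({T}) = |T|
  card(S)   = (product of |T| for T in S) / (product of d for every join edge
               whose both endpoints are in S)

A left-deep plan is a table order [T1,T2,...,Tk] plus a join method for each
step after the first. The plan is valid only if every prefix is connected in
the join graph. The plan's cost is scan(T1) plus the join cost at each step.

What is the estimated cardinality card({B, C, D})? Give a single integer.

Tables in S: B(150), C(400), D(200)
Edges inside S: D-B(d=150), D-C(d=400)
numerator = 150 * 400 * 200 = 12000000
denominator = 150 * 400 = 60000
card(S) = 12000000 / 60000 = 200

200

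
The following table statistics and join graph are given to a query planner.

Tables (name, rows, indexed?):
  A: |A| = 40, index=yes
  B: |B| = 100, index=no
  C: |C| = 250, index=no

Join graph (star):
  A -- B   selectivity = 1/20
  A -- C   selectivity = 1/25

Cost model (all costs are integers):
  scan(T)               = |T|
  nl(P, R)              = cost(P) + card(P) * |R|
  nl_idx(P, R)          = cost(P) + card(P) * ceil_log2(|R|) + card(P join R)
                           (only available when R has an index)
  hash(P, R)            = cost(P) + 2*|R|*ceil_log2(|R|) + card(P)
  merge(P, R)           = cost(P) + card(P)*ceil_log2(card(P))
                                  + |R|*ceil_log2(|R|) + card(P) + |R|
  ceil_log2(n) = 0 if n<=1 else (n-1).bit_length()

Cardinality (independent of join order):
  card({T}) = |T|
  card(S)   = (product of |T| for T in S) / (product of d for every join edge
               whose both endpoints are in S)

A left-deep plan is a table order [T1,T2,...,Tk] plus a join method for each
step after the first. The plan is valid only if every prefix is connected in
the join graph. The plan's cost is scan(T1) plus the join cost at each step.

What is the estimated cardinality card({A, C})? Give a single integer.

Tables in S: A(40), C(250)
Edges inside S: A-C(d=25)
numerator = 40 * 250 = 10000
denominator = 25 = 25
card(S) = 10000 / 25 = 400

400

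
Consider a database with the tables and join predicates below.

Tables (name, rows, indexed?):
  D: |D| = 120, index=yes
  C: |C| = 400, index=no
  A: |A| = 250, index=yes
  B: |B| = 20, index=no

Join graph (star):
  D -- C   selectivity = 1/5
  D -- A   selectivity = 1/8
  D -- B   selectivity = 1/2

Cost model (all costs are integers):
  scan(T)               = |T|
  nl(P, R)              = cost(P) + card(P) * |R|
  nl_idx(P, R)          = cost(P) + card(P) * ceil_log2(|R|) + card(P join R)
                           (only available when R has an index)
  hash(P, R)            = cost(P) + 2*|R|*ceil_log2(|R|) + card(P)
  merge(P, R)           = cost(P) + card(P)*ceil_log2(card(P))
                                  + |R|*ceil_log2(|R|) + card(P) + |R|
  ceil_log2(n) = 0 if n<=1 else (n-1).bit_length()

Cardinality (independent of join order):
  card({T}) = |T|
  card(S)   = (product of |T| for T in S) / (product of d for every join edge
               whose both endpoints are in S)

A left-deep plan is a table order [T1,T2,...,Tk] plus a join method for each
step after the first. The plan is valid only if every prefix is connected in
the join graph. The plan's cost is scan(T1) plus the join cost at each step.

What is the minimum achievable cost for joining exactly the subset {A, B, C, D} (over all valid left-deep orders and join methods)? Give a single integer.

50340

Selinger DP over subsets of {A,B,C,D}:
  {D}: scan cost=120, card=120
  {C}: scan cost=400, card=400
  {A}: scan cost=250, card=250
  {B}: scan cost=20, card=20
  {CD}: card=9600; try (D,hash)→2480, (C,merge)→5080, (D,merge)→5360, (C,hash)→7440, (D,nl_idx)→12800, (C,nl)→48120 …(+1); best=2480 via (D,hash)
  {AD}: card=3750; try (D,hash)→2180, (A,merge)→3330, (D,merge)→3460, (A,hash)→4240, (A,nl_idx)→4830, (D,nl_idx)→5750 …(+2); best=2180 via (D,hash)
  {BD}: card=1200; try (B,hash)→440, (D,merge)→1100, (B,merge)→1200, (D,nl_idx)→1360, (D,hash)→1720, (D,nl)→2420 …(+1); best=440 via (B,hash)
  {ACD}: card=300000; try (C,hash)→13130, (A,hash)→16080, (C,merge)→54930, (A,merge)→148730, (A,nl_idx)→379280, (C,nl)→1502180 …(+1); best=13130 via (C,hash)
  {BCD}: card=96000; try (C,hash)→8840, (B,hash)→12280, (C,merge)→18840, (B,merge)→146600, (B,nl)→194480, (C,nl)→480440; best=8840 via (C,hash)
  {ABD}: card=37500; try (A,hash)→5640, (B,hash)→6130, (A,merge)→17090, (A,nl_idx)→47540, (B,merge)→51050, (B,nl)→77180 …(+1); best=5640 via (A,hash)
  {ABCD}: card=3000000; try (C,hash)→50340, (A,hash)→108840, (B,hash)→313330, (C,merge)→647140, (A,merge)→1739090, (A,nl_idx)→3776840 …(+4); best=50340 via (C,hash)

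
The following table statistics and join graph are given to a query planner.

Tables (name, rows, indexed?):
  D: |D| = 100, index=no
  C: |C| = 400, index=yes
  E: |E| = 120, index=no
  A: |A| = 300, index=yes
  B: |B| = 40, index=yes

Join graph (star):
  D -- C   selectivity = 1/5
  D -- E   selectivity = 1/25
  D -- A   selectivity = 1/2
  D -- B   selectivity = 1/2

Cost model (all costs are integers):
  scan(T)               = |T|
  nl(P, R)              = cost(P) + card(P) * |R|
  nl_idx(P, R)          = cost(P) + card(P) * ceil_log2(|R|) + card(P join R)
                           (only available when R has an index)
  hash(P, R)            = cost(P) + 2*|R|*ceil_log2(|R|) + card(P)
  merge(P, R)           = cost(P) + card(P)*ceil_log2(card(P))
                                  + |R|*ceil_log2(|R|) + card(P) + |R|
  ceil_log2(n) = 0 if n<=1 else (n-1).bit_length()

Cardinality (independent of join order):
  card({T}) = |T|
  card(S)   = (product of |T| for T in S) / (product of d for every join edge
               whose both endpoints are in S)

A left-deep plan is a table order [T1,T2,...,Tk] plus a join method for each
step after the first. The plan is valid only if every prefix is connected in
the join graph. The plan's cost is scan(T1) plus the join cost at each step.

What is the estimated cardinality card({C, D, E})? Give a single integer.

Tables in S: C(400), D(100), E(120)
Edges inside S: D-C(d=5), D-E(d=25)
numerator = 400 * 100 * 120 = 4800000
denominator = 5 * 25 = 125
card(S) = 4800000 / 125 = 38400

38400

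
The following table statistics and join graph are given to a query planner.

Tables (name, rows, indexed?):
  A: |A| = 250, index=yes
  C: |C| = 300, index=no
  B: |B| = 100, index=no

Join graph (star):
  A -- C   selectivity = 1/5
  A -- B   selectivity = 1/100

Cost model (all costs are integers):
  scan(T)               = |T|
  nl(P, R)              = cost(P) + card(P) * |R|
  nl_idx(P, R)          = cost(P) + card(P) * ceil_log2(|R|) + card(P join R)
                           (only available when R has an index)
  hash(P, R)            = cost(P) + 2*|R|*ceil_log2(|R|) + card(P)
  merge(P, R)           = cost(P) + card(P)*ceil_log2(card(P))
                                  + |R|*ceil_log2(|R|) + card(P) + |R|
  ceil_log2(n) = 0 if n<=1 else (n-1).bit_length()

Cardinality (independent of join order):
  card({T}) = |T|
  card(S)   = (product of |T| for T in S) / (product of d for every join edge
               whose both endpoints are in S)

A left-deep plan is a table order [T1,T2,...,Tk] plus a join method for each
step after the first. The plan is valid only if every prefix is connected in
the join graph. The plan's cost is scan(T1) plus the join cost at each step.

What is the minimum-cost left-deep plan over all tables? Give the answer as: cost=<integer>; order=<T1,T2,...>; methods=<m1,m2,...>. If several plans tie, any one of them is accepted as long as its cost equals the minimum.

Selinger DP (subsets sized 1..n):
  {A}: scan cost=250, card=250
  {C}: scan cost=300, card=300
  {B}: scan cost=100, card=100
  {AC}: card=15000; try (A,hash)→4600, (C,merge)→5500, (A,merge)→5550, (C,hash)→5900, (A,nl_idx)→17700, (C,nl)→75250 …(+1); best=4600 via (A,hash)
  {AB}: card=250; try (A,nl_idx)→1150, (B,hash)→1900, (A,merge)→3150, (B,merge)→3300, (A,hash)→4200, (A,nl)→25100 …(+1); best=1150 via (A,nl_idx)
  {ABC}: card=15000; try (C,merge)→6400, (C,hash)→6800, (B,hash)→21000, (C,nl)→76150, (B,merge)→230400, (B,nl)→1504600; best=6400 via (C,merge)

cost=6400; order=B,A,C; methods=nl_idx,merge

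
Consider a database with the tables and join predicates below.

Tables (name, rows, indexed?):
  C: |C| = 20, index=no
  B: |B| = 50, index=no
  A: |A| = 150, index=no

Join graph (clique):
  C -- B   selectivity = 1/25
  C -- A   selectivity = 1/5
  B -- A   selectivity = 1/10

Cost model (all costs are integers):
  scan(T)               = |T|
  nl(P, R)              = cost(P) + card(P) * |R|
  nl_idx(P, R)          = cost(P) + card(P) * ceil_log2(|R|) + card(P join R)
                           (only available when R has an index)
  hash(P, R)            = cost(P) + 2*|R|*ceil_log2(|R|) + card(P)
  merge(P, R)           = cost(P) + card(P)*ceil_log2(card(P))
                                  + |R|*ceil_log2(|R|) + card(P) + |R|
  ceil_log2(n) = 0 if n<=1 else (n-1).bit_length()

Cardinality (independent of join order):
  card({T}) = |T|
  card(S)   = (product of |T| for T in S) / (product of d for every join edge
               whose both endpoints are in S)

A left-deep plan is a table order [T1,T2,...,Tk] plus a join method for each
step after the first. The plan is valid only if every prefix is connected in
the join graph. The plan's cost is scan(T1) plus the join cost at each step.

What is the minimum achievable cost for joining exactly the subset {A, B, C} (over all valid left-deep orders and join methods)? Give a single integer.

Selinger DP over subsets of {A,B,C}:
  {C}: scan cost=20, card=20
  {B}: scan cost=50, card=50
  {A}: scan cost=150, card=150
  {BC}: card=40; try (C,hash)→300, (B,merge)→490, (C,merge)→520, (B,hash)→640, (B,nl)→1020, (C,nl)→1050; best=300 via (C,hash)
  {AC}: card=600; try (C,hash)→500, (A,merge)→1490, (C,merge)→1620, (A,hash)→2440, (A,nl)→3020, (C,nl)→3150; best=500 via (C,hash)
  {AB}: card=750; try (B,hash)→900, (A,merge)→1750, (B,merge)→1850, (A,hash)→2500, (A,nl)→7550, (B,nl)→7650; best=900 via (B,hash)
  {ABC}: card=120; try (B,hash)→1700, (C,hash)→1850, (A,merge)→1930, (A,hash)→2740, (A,nl)→6300, (B,merge)→7450 …(+3); best=1700 via (B,hash)

1700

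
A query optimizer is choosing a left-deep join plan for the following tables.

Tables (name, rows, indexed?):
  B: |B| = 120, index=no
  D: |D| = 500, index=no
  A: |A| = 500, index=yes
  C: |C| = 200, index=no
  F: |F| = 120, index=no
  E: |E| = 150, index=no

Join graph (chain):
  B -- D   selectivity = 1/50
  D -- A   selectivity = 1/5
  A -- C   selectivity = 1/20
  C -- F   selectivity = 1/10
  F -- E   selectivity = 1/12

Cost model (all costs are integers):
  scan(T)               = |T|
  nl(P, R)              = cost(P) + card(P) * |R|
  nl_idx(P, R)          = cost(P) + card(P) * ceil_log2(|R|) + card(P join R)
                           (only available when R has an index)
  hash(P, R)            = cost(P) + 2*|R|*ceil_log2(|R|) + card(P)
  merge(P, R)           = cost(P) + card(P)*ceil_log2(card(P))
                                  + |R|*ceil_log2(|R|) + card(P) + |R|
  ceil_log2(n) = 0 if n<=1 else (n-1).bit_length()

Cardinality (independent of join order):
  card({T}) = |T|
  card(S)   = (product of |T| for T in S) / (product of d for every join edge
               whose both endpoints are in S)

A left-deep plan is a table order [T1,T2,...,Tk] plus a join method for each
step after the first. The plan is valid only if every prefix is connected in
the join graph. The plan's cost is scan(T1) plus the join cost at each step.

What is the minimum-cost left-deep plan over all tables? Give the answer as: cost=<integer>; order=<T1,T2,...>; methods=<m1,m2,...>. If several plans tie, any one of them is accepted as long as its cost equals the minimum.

Selinger DP (subsets sized 1..n):
  {B}: scan cost=120, card=120
  {D}: scan cost=500, card=500
  {A}: scan cost=500, card=500
  {C}: scan cost=200, card=200
  {F}: scan cost=120, card=120
  {E}: scan cost=150, card=150
  {BD}: card=1200; try (B,hash)→2680, (D,merge)→6080, (B,merge)→6460, (D,hash)→9240, (D,nl)→60120, (B,nl)→60500; best=2680 via (B,hash)
  {AD}: card=50000; try (D,hash)→10000, (A,hash)→10000, (D,merge)→10500, (A,merge)→10500, (A,nl_idx)→55000, (D,nl)→250500 …(+1); best=10000 via (D,hash)
  {AC}: card=5000; try (C,hash)→4200, (A,merge)→7000, (A,nl_idx)→7000, (C,merge)→7300, (A,hash)→9400, (A,nl)→100200 …(+1); best=4200 via (C,hash)
  {CF}: card=2400; try (F,hash)→2080, (C,merge)→2880, (F,merge)→2960, (C,hash)→3440, (C,nl)→24120, (F,nl)→24200; best=2080 via (F,hash)
  {EF}: card=1500; try (F,hash)→1980, (E,merge)→2430, (F,merge)→2460, (E,hash)→2640, (E,nl)→18120, (F,nl)→18150; best=1980 via (F,hash)
  {ABD}: card=120000; try (A,hash)→12880, (A,merge)→22080, (B,hash)→61680, (A,nl_idx)→133480, (A,nl)→602680, (B,merge)→860960 …(+1); best=12880 via (A,hash)
  {ACD}: card=500000; try (D,hash)→18200, (C,hash)→63200, (D,merge)→79200, (C,merge)→861800, (D,nl)→2504200, (C,nl)→10010000; best=18200 via (D,hash)
  {ACF}: card=60000; try (F,hash)→10880, (A,hash)→13480, (A,merge)→38280, (F,merge)→75160, (A,nl_idx)→83680, (F,nl)→604200 …(+1); best=10880 via (F,hash)
  {CEF}: card=30000; try (C,hash)→6680, (E,hash)→6880, (C,merge)→21780, (E,merge)→34630, (C,nl)→301980, (E,nl)→362080; best=6680 via (C,hash)
  {ABCD}: card=1200000; try (C,hash)→136080, (B,hash)→519880, (C,merge)→2174680, (B,merge)→10019160, (C,nl)→24012880, (B,nl)→60018200; best=136080 via (C,hash)
  {ACDF}: card=6000000; try (D,hash)→79880, (F,hash)→519880, (D,merge)→1035880, (F,merge)→10019160, (D,nl)→30010880, (F,nl)→60018200; best=79880 via (D,hash)
  {ACEF}: card=750000; try (A,hash)→45680, (E,hash)→73280, (A,merge)→491680, (A,nl_idx)→1026680, (E,merge)→1032230, (E,nl)→9010880 …(+1); best=45680 via (A,hash)
  {ABCDF}: card=14400000; try (F,hash)→1337760, (B,hash)→6081560, (F,merge)→26537040, (B,merge)→144080840, (F,nl)→144136080, (B,nl)→720079880; best=1337760 via (F,hash)
  {ACDEF}: card=75000000; try (D,hash)→804680, (E,hash)→6082280, (D,merge)→15800680, (E,merge)→144081230, (D,nl)→375045680, (E,nl)→900079880; best=804680 via (D,hash)
  {ABCDEF}: card=180000000; try (E,hash)→15740160, (B,hash)→75806360, (E,merge)→361339110, (B,merge)→2100805640, (E,nl)→2161337760, (B,nl)→9000804680; best=15740160 via (E,hash)

cost=15740160; order=D,B,A,C,F,E; methods=hash,hash,hash,hash,hash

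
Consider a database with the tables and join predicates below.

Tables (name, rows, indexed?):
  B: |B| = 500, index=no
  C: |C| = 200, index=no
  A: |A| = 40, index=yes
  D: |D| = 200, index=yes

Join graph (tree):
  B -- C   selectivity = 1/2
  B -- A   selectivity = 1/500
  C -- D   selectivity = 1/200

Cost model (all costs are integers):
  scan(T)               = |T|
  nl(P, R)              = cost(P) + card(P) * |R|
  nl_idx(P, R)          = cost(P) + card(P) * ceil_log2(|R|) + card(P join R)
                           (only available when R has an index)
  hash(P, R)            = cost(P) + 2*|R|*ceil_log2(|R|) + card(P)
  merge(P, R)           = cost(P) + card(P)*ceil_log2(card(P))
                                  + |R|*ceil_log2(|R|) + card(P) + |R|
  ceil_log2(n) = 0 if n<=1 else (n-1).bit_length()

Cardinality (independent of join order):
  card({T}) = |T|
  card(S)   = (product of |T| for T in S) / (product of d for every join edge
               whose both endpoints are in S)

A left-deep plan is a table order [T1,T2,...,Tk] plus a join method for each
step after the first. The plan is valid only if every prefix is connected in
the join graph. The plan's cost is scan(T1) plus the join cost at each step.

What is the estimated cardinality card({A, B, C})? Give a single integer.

Tables in S: A(40), B(500), C(200)
Edges inside S: B-C(d=2), B-A(d=500)
numerator = 40 * 500 * 200 = 4000000
denominator = 2 * 500 = 1000
card(S) = 4000000 / 1000 = 4000

4000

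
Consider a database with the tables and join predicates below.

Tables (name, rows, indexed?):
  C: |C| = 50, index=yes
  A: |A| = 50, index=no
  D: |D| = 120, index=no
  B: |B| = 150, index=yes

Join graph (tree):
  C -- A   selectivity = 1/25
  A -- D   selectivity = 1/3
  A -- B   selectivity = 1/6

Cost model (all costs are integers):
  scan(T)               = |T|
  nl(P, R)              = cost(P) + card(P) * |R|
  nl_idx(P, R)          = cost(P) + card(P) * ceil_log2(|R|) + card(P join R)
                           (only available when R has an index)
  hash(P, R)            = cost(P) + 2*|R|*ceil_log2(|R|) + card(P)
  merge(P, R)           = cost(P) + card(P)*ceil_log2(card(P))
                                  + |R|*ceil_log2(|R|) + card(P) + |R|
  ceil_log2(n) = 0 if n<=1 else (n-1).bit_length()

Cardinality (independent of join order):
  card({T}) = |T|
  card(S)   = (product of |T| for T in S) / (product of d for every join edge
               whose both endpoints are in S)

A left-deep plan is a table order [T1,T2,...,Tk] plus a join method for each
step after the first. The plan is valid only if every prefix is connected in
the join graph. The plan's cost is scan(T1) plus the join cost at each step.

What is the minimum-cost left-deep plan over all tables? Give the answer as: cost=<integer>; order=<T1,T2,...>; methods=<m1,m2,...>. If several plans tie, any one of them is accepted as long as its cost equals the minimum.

Selinger DP (subsets sized 1..n):
  {C}: scan cost=50, card=50
  {A}: scan cost=50, card=50
  {D}: scan cost=120, card=120
  {B}: scan cost=150, card=150
  {AC}: card=100; try (C,nl_idx)→450, (C,hash)→700, (A,hash)→700, (C,merge)→750, (A,merge)→750, (C,nl)→2550 …(+1); best=450 via (C,nl_idx)
  {AD}: card=2000; try (A,hash)→840, (D,merge)→1360, (A,merge)→1430, (D,hash)→1780, (D,nl)→6050, (A,nl)→6120; best=840 via (A,hash)
  {AB}: card=1250; try (A,hash)→900, (B,nl_idx)→1700, (B,merge)→1750, (A,merge)→1850, (B,hash)→2500, (B,nl)→7550 …(+1); best=900 via (A,hash)
  {ACD}: card=4000; try (D,merge)→2210, (D,hash)→2230, (C,hash)→3440, (D,nl)→12450, (C,nl_idx)→16840, (C,merge)→25190 …(+1); best=2210 via (D,merge)
  {ABC}: card=2500; try (B,merge)→2600, (C,hash)→2750, (B,hash)→2950, (B,nl_idx)→3750, (C,nl_idx)→10900, (B,nl)→15450 …(+2); best=2600 via (B,merge)
  {ABD}: card=50000; try (D,hash)→3830, (B,hash)→5240, (D,merge)→16860, (B,merge)→26190, (B,nl_idx)→66840, (D,nl)→150900 …(+1); best=3830 via (D,hash)
  {ABCD}: card=100000; try (D,hash)→6780, (B,hash)→8610, (D,merge)→36060, (C,hash)→54430, (B,merge)→55560, (B,nl_idx)→134210 …(+5); best=6780 via (D,hash)

cost=6780; order=A,C,B,D; methods=nl_idx,merge,hash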